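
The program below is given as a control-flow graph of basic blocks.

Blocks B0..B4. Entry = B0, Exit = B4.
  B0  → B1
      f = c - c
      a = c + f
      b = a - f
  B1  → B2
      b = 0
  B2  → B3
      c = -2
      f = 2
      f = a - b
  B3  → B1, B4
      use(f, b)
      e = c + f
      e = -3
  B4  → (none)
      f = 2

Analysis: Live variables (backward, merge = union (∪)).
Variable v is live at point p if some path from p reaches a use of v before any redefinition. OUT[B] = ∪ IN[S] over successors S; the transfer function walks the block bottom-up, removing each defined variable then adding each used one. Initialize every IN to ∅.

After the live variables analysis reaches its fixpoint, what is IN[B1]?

Answer: {a}

Trace:
Converged values:
  B0:  IN={c}  OUT={a}
  B1:  IN={a}  OUT={a, b}
  B2:  IN={a, b}  OUT={a, b, c, f}
  B3:  IN={a, b, c, f}  OUT={a}
  B4:  IN={}  OUT={}

Merge at B1: OUT[B1] = IN[B2] = {a, b}
Applying B1's transfer function to that OUT value gives IN[B1] (row B1 above).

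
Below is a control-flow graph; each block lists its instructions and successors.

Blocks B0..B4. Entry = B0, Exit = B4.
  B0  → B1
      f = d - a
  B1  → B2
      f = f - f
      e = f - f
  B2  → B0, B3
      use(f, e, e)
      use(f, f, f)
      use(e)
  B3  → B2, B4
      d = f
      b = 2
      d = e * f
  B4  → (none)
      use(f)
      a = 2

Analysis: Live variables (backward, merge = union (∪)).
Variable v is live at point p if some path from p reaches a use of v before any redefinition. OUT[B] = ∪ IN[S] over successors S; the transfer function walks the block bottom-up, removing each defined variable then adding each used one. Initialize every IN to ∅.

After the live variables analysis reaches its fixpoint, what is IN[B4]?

Fixpoint table:
  B0: | IN={a, d} | OUT={a, d, f}
  B1: | IN={a, d, f} | OUT={a, d, e, f}
  B2: | IN={a, d, e, f} | OUT={a, d, e, f}
  B3: | IN={a, e, f} | OUT={a, d, e, f}
  B4: | IN={f} | OUT={}

B4 is the boundary node: OUT[B4] = {}
Applying B4's transfer function to that OUT value gives IN[B4] (row B4 above).

Answer: {f}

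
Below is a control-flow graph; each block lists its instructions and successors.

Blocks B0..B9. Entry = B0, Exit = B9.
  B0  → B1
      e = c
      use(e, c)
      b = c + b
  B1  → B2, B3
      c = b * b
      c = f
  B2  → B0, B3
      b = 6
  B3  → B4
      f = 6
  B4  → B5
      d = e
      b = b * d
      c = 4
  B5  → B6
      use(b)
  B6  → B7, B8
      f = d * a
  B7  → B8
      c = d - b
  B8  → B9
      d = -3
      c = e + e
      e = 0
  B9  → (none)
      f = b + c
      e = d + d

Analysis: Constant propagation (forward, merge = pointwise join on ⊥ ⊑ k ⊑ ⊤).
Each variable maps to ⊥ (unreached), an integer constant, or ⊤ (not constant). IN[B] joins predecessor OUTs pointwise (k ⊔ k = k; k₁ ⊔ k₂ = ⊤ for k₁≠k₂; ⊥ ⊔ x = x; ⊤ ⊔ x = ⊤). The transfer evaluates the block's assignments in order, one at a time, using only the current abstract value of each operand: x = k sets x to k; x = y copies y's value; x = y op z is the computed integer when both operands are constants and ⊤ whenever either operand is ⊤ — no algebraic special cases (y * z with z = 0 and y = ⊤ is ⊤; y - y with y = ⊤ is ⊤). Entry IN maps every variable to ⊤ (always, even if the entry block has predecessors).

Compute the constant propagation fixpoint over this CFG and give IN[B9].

Answer: {a: ⊤, b: ⊤, c: ⊤, d: -3, e: 0, f: ⊤}

Working:
Fixpoint table:
  B0:  IN=(all ⊤)  OUT=(all ⊤)
  B1:  IN=(all ⊤)  OUT=(all ⊤)
  B2:  IN=(all ⊤)  OUT={b:6; rest ⊤}
  B3:  IN=(all ⊤)  OUT={f:6; rest ⊤}
  B4:  IN={f:6; rest ⊤}  OUT={c:4, f:6; rest ⊤}
  B5:  IN={c:4, f:6; rest ⊤}  OUT={c:4, f:6; rest ⊤}
  B6:  IN={c:4, f:6; rest ⊤}  OUT={c:4; rest ⊤}
  B7:  IN={c:4; rest ⊤}  OUT=(all ⊤)
  B8:  IN=(all ⊤)  OUT={d:-3, e:0; rest ⊤}
  B9:  IN={d:-3, e:0; rest ⊤}  OUT={d:-3, e:-6; rest ⊤}

Merge at B9: IN[B9] = OUT[B8] = {a: ⊤, b: ⊤, c: ⊤, d: -3, e: 0, f: ⊤}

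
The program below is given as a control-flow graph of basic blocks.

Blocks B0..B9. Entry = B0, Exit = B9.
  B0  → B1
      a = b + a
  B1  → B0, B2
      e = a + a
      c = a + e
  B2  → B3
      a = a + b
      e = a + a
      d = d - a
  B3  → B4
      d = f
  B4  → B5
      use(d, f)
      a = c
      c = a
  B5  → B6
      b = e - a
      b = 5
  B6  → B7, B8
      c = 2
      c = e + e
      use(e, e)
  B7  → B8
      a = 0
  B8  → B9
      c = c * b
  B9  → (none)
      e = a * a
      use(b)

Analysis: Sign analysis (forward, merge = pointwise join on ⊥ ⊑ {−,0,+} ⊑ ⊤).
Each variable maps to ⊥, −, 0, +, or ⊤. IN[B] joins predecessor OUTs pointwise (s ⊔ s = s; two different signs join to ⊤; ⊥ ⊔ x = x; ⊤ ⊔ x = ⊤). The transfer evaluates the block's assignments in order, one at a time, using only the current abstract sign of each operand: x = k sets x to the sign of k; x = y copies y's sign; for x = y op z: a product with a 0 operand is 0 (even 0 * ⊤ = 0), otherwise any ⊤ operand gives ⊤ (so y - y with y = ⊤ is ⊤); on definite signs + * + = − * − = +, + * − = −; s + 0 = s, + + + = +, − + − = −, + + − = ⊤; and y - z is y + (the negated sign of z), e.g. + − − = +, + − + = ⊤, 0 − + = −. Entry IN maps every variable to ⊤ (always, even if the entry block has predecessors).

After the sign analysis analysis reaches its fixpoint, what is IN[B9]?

Fixpoint table:
  B0:   IN=(all ⊤)   OUT=(all ⊤)
  B1:   IN=(all ⊤)   OUT=(all ⊤)
  B2:   IN=(all ⊤)   OUT=(all ⊤)
  B3:   IN=(all ⊤)   OUT=(all ⊤)
  B4:   IN=(all ⊤)   OUT=(all ⊤)
  B5:   IN=(all ⊤)   OUT={b:+; rest ⊤}
  B6:   IN={b:+; rest ⊤}   OUT={b:+; rest ⊤}
  B7:   IN={b:+; rest ⊤}   OUT={a:0, b:+; rest ⊤}
  B8:   IN={b:+; rest ⊤}   OUT={b:+; rest ⊤}
  B9:   IN={b:+; rest ⊤}   OUT={b:+; rest ⊤}

Merge at B9: IN[B9] = OUT[B8] = {a: ⊤, b: +, c: ⊤, d: ⊤, e: ⊤, f: ⊤}

Answer: {a: ⊤, b: +, c: ⊤, d: ⊤, e: ⊤, f: ⊤}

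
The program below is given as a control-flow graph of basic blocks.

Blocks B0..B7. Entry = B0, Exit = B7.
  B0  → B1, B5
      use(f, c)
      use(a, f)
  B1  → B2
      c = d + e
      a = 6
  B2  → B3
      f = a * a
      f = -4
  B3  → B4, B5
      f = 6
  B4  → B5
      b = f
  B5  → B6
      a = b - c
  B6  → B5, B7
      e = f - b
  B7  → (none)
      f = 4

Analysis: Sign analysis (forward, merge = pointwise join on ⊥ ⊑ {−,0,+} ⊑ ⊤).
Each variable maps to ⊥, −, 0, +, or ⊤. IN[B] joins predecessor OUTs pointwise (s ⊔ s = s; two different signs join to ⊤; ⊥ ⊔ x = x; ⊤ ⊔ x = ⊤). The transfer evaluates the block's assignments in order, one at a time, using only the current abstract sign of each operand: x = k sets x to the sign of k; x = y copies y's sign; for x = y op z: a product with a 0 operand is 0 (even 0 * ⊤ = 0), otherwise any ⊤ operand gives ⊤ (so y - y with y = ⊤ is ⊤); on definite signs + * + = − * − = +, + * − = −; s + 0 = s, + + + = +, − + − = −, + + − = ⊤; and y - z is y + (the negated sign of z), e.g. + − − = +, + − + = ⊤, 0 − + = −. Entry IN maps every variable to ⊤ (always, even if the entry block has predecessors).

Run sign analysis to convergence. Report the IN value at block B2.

Fixpoint table:
  B0: | IN=(all ⊤) | OUT=(all ⊤)
  B1: | IN=(all ⊤) | OUT={a:+; rest ⊤}
  B2: | IN={a:+; rest ⊤} | OUT={a:+, f:-; rest ⊤}
  B3: | IN={a:+, f:-; rest ⊤} | OUT={a:+, f:+; rest ⊤}
  B4: | IN={a:+, f:+; rest ⊤} | OUT={a:+, b:+, f:+; rest ⊤}
  B5: | IN=(all ⊤) | OUT=(all ⊤)
  B6: | IN=(all ⊤) | OUT=(all ⊤)
  B7: | IN=(all ⊤) | OUT={f:+; rest ⊤}

Merge at B2: IN[B2] = OUT[B1] = {a: +, b: ⊤, c: ⊤, d: ⊤, e: ⊤, f: ⊤}

Answer: {a: +, b: ⊤, c: ⊤, d: ⊤, e: ⊤, f: ⊤}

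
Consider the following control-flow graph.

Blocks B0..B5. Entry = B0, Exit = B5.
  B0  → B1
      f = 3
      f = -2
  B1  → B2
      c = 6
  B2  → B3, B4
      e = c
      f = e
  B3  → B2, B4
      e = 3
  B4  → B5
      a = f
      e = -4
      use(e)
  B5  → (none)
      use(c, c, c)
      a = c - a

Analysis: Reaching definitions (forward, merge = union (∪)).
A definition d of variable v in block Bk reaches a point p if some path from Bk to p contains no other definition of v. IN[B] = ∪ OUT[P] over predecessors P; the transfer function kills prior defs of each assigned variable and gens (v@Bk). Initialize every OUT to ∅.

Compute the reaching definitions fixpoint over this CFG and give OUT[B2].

Answer: {c@B1, e@B2, f@B2}

Derivation:
Converged values:
  B0: | IN={} | OUT={f@B0}
  B1: | IN={f@B0} | OUT={c@B1, f@B0}
  B2: | IN={c@B1, e@B3, f@B0, f@B2} | OUT={c@B1, e@B2, f@B2}
  B3: | IN={c@B1, e@B2, f@B2} | OUT={c@B1, e@B3, f@B2}
  B4: | IN={c@B1, e@B2, e@B3, f@B2} | OUT={a@B4, c@B1, e@B4, f@B2}
  B5: | IN={a@B4, c@B1, e@B4, f@B2} | OUT={a@B5, c@B1, e@B4, f@B2}

Merge at B2: IN[B2] = OUT[B1] ⊔ OUT[B3] = {c@B1, e@B3, f@B0, f@B2}
Applying B2's transfer function to that IN value gives OUT[B2] (row B2 above).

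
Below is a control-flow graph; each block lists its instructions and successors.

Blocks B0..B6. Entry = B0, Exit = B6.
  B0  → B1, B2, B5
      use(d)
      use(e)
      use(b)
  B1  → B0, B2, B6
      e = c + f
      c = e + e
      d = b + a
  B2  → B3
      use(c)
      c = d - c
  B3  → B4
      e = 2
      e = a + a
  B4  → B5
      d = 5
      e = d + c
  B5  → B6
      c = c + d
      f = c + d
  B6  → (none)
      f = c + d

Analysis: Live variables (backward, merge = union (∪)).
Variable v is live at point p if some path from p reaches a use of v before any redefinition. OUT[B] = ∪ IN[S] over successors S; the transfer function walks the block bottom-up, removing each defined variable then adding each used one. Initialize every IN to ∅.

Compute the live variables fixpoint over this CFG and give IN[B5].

Fixpoint table:
  B0: | IN={a, b, c, d, e, f} | OUT={a, b, c, d, f}
  B1: | IN={a, b, c, f} | OUT={a, b, c, d, e, f}
  B2: | IN={a, c, d} | OUT={a, c}
  B3: | IN={a, c} | OUT={c}
  B4: | IN={c} | OUT={c, d}
  B5: | IN={c, d} | OUT={c, d}
  B6: | IN={c, d} | OUT={}

Merge at B5: OUT[B5] = IN[B6] = {c, d}
Applying B5's transfer function to that OUT value gives IN[B5] (row B5 above).

Answer: {c, d}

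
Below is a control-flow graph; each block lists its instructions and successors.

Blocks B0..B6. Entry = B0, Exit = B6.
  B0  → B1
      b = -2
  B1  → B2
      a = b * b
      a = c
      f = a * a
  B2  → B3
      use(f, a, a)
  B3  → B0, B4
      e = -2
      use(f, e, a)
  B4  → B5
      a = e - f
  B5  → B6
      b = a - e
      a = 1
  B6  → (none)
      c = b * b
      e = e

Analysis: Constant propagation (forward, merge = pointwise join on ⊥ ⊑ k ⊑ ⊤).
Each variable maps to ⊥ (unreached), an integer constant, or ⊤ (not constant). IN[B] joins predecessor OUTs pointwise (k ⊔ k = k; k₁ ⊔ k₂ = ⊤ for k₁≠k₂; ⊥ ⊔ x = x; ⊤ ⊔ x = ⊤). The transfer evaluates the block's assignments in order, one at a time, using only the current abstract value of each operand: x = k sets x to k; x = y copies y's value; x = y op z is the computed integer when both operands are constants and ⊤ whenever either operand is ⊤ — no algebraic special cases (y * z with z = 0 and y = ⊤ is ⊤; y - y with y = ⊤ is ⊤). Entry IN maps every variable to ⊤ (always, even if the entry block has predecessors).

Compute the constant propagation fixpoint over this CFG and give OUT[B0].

Answer: {a: ⊤, b: -2, c: ⊤, d: ⊤, e: ⊤, f: ⊤}

Trace:
Per-block solution:
  B0: | IN=(all ⊤) | OUT={b:-2; rest ⊤}
  B1: | IN={b:-2; rest ⊤} | OUT={b:-2; rest ⊤}
  B2: | IN={b:-2; rest ⊤} | OUT={b:-2; rest ⊤}
  B3: | IN={b:-2; rest ⊤} | OUT={b:-2, e:-2; rest ⊤}
  B4: | IN={b:-2, e:-2; rest ⊤} | OUT={b:-2, e:-2; rest ⊤}
  B5: | IN={b:-2, e:-2; rest ⊤} | OUT={a:1, e:-2; rest ⊤}
  B6: | IN={a:1, e:-2; rest ⊤} | OUT={a:1, e:-2; rest ⊤}

Merge at B0 (entry node, so the boundary value (all ⊤) is joined with the incoming edge(s)): IN[B0] = (all ⊤) ⊔ OUT[B3] = {a: ⊤, b: ⊤, c: ⊤, d: ⊤, e: ⊤, f: ⊤}
Applying B0's transfer function to that IN value gives OUT[B0] (row B0 above).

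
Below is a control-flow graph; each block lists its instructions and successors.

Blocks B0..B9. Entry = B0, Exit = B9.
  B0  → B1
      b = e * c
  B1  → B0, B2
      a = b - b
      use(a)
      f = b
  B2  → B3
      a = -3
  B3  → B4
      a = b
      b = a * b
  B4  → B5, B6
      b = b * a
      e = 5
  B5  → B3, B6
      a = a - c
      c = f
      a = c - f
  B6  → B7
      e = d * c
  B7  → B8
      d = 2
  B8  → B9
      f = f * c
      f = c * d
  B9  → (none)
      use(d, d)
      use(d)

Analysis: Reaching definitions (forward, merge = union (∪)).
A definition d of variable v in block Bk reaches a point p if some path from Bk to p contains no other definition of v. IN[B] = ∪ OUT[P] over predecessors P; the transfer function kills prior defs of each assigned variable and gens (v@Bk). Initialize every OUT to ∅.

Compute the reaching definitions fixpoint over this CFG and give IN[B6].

Answer: {a@B3, a@B5, b@B4, c@B5, e@B4, f@B1}

Trace:
Converged values:
  B0: | IN={a@B1, b@B0, f@B1} | OUT={a@B1, b@B0, f@B1}
  B1: | IN={a@B1, b@B0, f@B1} | OUT={a@B1, b@B0, f@B1}
  B2: | IN={a@B1, b@B0, f@B1} | OUT={a@B2, b@B0, f@B1}
  B3: | IN={a@B2, a@B5, b@B0, b@B4, c@B5, e@B4, f@B1} | OUT={a@B3, b@B3, c@B5, e@B4, f@B1}
  B4: | IN={a@B3, b@B3, c@B5, e@B4, f@B1} | OUT={a@B3, b@B4, c@B5, e@B4, f@B1}
  B5: | IN={a@B3, b@B4, c@B5, e@B4, f@B1} | OUT={a@B5, b@B4, c@B5, e@B4, f@B1}
  B6: | IN={a@B3, a@B5, b@B4, c@B5, e@B4, f@B1} | OUT={a@B3, a@B5, b@B4, c@B5, e@B6, f@B1}
  B7: | IN={a@B3, a@B5, b@B4, c@B5, e@B6, f@B1} | OUT={a@B3, a@B5, b@B4, c@B5, d@B7, e@B6, f@B1}
  B8: | IN={a@B3, a@B5, b@B4, c@B5, d@B7, e@B6, f@B1} | OUT={a@B3, a@B5, b@B4, c@B5, d@B7, e@B6, f@B8}
  B9: | IN={a@B3, a@B5, b@B4, c@B5, d@B7, e@B6, f@B8} | OUT={a@B3, a@B5, b@B4, c@B5, d@B7, e@B6, f@B8}

Merge at B6: IN[B6] = OUT[B4] ⊔ OUT[B5] = {a@B3, a@B5, b@B4, c@B5, e@B4, f@B1}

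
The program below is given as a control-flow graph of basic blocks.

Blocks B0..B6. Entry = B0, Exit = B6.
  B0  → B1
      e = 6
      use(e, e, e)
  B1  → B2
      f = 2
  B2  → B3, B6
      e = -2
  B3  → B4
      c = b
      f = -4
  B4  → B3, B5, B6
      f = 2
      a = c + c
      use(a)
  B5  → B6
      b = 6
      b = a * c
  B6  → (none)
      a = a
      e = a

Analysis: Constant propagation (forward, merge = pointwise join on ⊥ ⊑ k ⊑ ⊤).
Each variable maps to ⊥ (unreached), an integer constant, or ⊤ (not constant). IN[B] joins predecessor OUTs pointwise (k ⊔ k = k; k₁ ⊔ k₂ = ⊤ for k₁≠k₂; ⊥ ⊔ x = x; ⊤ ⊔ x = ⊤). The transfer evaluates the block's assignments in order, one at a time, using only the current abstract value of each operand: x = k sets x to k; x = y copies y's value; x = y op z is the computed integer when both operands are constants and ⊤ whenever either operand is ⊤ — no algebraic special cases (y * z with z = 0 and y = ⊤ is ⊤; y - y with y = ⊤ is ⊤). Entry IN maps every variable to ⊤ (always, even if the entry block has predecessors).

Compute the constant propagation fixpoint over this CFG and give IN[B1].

Answer: {a: ⊤, b: ⊤, c: ⊤, d: ⊤, e: 6, f: ⊤}

Working:
Per-block solution:
  B0: | IN=(all ⊤) | OUT={e:6; rest ⊤}
  B1: | IN={e:6; rest ⊤} | OUT={e:6, f:2; rest ⊤}
  B2: | IN={e:6, f:2; rest ⊤} | OUT={e:-2, f:2; rest ⊤}
  B3: | IN={e:-2, f:2; rest ⊤} | OUT={e:-2, f:-4; rest ⊤}
  B4: | IN={e:-2, f:-4; rest ⊤} | OUT={e:-2, f:2; rest ⊤}
  B5: | IN={e:-2, f:2; rest ⊤} | OUT={e:-2, f:2; rest ⊤}
  B6: | IN={e:-2, f:2; rest ⊤} | OUT={f:2; rest ⊤}

Merge at B1: IN[B1] = OUT[B0] = {a: ⊤, b: ⊤, c: ⊤, d: ⊤, e: 6, f: ⊤}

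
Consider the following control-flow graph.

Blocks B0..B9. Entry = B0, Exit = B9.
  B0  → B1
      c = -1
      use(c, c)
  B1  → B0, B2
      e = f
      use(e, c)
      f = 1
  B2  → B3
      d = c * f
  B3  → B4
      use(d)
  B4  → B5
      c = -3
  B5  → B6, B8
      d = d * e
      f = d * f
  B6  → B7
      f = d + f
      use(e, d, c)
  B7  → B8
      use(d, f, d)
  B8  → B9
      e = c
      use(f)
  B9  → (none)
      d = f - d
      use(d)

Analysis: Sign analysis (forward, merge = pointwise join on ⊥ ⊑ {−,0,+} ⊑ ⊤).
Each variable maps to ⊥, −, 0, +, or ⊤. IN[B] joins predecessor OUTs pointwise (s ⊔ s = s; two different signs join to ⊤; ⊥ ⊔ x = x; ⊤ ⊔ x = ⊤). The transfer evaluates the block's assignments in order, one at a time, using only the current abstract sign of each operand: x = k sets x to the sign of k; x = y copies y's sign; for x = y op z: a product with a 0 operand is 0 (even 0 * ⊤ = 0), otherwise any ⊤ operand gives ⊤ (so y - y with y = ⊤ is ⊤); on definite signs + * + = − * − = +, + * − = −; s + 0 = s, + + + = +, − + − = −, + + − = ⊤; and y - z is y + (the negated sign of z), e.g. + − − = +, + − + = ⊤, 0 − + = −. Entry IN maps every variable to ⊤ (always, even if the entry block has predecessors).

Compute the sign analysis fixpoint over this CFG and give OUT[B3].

Per-block solution:
  B0: | IN=(all ⊤) | OUT={c:-; rest ⊤}
  B1: | IN={c:-; rest ⊤} | OUT={c:-, f:+; rest ⊤}
  B2: | IN={c:-, f:+; rest ⊤} | OUT={c:-, d:-, f:+; rest ⊤}
  B3: | IN={c:-, d:-, f:+; rest ⊤} | OUT={c:-, d:-, f:+; rest ⊤}
  B4: | IN={c:-, d:-, f:+; rest ⊤} | OUT={c:-, d:-, f:+; rest ⊤}
  B5: | IN={c:-, d:-, f:+; rest ⊤} | OUT={c:-; rest ⊤}
  B6: | IN={c:-; rest ⊤} | OUT={c:-; rest ⊤}
  B7: | IN={c:-; rest ⊤} | OUT={c:-; rest ⊤}
  B8: | IN={c:-; rest ⊤} | OUT={c:-, e:-; rest ⊤}
  B9: | IN={c:-, e:-; rest ⊤} | OUT={c:-, e:-; rest ⊤}

Merge at B3: IN[B3] = OUT[B2] = {a: ⊤, b: ⊤, c: -, d: -, e: ⊤, f: +}
Applying B3's transfer function to that IN value gives OUT[B3] (row B3 above).

Answer: {a: ⊤, b: ⊤, c: -, d: -, e: ⊤, f: +}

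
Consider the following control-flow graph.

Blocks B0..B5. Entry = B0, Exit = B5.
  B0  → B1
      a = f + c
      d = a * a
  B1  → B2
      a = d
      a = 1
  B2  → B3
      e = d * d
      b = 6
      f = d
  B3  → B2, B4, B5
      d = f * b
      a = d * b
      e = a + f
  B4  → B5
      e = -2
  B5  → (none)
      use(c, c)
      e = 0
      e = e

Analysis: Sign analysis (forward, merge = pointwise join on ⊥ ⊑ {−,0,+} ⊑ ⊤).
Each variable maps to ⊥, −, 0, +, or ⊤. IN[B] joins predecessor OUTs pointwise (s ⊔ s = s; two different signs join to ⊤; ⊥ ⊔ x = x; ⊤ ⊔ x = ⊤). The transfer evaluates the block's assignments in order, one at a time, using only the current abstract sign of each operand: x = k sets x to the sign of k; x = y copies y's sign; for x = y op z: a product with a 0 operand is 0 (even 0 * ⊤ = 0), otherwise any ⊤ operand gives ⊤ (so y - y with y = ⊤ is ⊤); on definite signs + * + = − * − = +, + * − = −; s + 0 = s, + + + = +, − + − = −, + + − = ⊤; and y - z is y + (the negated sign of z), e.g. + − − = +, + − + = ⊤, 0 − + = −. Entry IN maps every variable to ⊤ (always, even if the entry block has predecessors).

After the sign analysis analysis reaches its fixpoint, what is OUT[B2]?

Answer: {a: ⊤, b: +, c: ⊤, d: ⊤, e: ⊤, f: ⊤}

Trace:
Per-block solution:
  B0:  IN=(all ⊤)  OUT=(all ⊤)
  B1:  IN=(all ⊤)  OUT={a:+; rest ⊤}
  B2:  IN=(all ⊤)  OUT={b:+; rest ⊤}
  B3:  IN={b:+; rest ⊤}  OUT={b:+; rest ⊤}
  B4:  IN={b:+; rest ⊤}  OUT={b:+, e:-; rest ⊤}
  B5:  IN={b:+; rest ⊤}  OUT={b:+, e:0; rest ⊤}

Merge at B2: IN[B2] = OUT[B1] ⊔ OUT[B3] = {a: ⊤, b: ⊤, c: ⊤, d: ⊤, e: ⊤, f: ⊤}
Applying B2's transfer function to that IN value gives OUT[B2] (row B2 above).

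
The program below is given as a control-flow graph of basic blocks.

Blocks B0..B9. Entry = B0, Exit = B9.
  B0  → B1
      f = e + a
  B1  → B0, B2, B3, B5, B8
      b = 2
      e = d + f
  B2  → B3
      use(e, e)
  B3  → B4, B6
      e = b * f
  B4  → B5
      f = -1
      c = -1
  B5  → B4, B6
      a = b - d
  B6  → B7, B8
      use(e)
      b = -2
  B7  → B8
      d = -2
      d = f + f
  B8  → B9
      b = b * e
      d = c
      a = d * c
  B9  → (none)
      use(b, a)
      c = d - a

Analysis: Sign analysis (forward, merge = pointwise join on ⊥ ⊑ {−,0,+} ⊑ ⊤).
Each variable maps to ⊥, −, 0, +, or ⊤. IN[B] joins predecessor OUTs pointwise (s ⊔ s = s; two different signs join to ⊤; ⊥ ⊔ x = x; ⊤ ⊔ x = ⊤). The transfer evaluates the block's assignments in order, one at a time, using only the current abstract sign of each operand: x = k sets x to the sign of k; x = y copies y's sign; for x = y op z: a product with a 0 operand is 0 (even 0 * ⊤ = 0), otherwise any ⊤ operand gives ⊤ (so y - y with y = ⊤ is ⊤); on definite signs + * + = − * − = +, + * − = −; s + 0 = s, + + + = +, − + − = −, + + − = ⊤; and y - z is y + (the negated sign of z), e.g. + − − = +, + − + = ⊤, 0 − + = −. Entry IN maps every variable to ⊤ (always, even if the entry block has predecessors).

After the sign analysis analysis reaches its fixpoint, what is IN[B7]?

Fixpoint table:
  B0: | IN=(all ⊤) | OUT=(all ⊤)
  B1: | IN=(all ⊤) | OUT={b:+; rest ⊤}
  B2: | IN={b:+; rest ⊤} | OUT={b:+; rest ⊤}
  B3: | IN={b:+; rest ⊤} | OUT={b:+; rest ⊤}
  B4: | IN={b:+; rest ⊤} | OUT={b:+, c:-, f:-; rest ⊤}
  B5: | IN={b:+; rest ⊤} | OUT={b:+; rest ⊤}
  B6: | IN={b:+; rest ⊤} | OUT={b:-; rest ⊤}
  B7: | IN={b:-; rest ⊤} | OUT={b:-; rest ⊤}
  B8: | IN=(all ⊤) | OUT=(all ⊤)
  B9: | IN=(all ⊤) | OUT=(all ⊤)

Merge at B7: IN[B7] = OUT[B6] = {a: ⊤, b: -, c: ⊤, d: ⊤, e: ⊤, f: ⊤}

Answer: {a: ⊤, b: -, c: ⊤, d: ⊤, e: ⊤, f: ⊤}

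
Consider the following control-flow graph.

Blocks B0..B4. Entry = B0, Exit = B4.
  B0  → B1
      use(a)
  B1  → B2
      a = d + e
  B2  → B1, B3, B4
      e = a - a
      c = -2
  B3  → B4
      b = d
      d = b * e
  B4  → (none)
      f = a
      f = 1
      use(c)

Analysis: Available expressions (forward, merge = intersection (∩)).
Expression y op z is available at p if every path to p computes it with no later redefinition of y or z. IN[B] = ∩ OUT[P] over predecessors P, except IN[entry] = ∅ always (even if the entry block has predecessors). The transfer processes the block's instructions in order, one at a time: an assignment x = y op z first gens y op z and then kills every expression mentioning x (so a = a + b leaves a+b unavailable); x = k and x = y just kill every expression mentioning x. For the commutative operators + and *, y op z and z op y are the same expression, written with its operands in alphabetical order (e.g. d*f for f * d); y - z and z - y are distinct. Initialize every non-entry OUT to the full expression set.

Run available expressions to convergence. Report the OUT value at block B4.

Answer: {a-a}

Trace:
Per-block solution:
  B0:   IN={}   OUT={}
  B1:   IN={}   OUT={d+e}
  B2:   IN={d+e}   OUT={a-a}
  B3:   IN={a-a}   OUT={a-a, b*e}
  B4:   IN={a-a}   OUT={a-a}

Merge at B4: IN[B4] = OUT[B2] ∩ OUT[B3] = {a-a}
Applying B4's transfer function to that IN value gives OUT[B4] (row B4 above).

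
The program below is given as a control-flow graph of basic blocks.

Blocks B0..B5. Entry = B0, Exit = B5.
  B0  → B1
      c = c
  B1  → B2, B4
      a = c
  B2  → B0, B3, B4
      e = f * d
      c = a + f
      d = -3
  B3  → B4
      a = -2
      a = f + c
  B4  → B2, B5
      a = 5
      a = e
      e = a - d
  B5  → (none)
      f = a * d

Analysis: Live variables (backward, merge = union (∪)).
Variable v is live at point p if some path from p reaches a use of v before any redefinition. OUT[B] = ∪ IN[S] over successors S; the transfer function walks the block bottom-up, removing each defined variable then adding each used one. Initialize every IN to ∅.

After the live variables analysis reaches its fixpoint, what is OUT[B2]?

Answer: {c, d, e, f}

Derivation:
Per-block solution:
  B0:   IN={c, d, e, f}   OUT={c, d, e, f}
  B1:   IN={c, d, e, f}   OUT={a, d, e, f}
  B2:   IN={a, d, f}   OUT={c, d, e, f}
  B3:   IN={c, d, e, f}   OUT={d, e, f}
  B4:   IN={d, e, f}   OUT={a, d, f}
  B5:   IN={a, d}   OUT={}

Merge at B2: OUT[B2] = IN[B0] ⊔ IN[B3] ⊔ IN[B4] = {c, d, e, f}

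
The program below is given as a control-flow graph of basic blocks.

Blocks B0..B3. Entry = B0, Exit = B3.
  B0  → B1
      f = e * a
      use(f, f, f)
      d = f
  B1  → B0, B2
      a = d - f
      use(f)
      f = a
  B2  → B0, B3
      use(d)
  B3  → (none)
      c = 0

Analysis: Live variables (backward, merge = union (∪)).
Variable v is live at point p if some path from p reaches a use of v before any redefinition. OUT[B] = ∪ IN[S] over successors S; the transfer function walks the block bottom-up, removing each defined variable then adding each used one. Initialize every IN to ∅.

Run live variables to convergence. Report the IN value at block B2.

Answer: {a, d, e}

Trace:
Per-block solution:
  B0:   IN={a, e}   OUT={d, e, f}
  B1:   IN={d, e, f}   OUT={a, d, e}
  B2:   IN={a, d, e}   OUT={a, e}
  B3:   IN={}   OUT={}

Merge at B2: OUT[B2] = IN[B0] ⊔ IN[B3] = {a, e}
Applying B2's transfer function to that OUT value gives IN[B2] (row B2 above).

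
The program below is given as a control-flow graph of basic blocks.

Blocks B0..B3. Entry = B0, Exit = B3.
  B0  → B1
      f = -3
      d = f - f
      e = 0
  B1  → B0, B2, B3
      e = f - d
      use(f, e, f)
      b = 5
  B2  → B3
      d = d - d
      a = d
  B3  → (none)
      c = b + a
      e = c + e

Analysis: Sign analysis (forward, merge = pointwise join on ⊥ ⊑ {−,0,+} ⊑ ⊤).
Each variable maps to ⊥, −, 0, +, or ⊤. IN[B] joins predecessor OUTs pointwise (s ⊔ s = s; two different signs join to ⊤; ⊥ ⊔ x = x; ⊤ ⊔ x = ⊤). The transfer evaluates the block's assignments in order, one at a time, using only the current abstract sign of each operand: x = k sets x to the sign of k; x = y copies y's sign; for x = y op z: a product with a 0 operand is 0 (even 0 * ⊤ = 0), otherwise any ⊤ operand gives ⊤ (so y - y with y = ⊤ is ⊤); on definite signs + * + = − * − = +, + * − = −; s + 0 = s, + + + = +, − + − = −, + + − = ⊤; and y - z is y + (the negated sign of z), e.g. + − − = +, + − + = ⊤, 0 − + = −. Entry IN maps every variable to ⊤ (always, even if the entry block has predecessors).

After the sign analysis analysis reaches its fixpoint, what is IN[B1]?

Per-block solution:
  B0: | IN=(all ⊤) | OUT={e:0, f:-; rest ⊤}
  B1: | IN={e:0, f:-; rest ⊤} | OUT={b:+, f:-; rest ⊤}
  B2: | IN={b:+, f:-; rest ⊤} | OUT={b:+, f:-; rest ⊤}
  B3: | IN={b:+, f:-; rest ⊤} | OUT={b:+, f:-; rest ⊤}

Merge at B1: IN[B1] = OUT[B0] = {a: ⊤, b: ⊤, c: ⊤, d: ⊤, e: 0, f: -}

Answer: {a: ⊤, b: ⊤, c: ⊤, d: ⊤, e: 0, f: -}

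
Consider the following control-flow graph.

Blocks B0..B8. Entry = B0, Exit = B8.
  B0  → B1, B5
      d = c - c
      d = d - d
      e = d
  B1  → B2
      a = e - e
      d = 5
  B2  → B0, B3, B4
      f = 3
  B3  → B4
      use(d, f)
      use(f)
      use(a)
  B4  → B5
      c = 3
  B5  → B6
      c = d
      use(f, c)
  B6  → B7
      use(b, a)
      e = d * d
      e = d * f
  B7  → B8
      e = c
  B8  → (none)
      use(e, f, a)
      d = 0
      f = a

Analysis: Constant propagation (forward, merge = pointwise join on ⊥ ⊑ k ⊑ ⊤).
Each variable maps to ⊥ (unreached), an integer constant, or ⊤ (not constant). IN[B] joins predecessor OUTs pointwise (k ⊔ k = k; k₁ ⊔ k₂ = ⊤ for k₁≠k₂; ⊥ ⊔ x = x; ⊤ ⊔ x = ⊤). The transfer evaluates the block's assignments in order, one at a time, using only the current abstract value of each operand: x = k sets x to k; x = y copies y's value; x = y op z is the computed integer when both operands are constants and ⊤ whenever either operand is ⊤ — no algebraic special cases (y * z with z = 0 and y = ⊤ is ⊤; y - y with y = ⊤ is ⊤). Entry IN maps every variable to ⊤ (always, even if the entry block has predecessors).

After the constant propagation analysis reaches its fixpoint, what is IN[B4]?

Converged values:
  B0:  IN=(all ⊤)  OUT=(all ⊤)
  B1:  IN=(all ⊤)  OUT={d:5; rest ⊤}
  B2:  IN={d:5; rest ⊤}  OUT={d:5, f:3; rest ⊤}
  B3:  IN={d:5, f:3; rest ⊤}  OUT={d:5, f:3; rest ⊤}
  B4:  IN={d:5, f:3; rest ⊤}  OUT={c:3, d:5, f:3; rest ⊤}
  B5:  IN=(all ⊤)  OUT=(all ⊤)
  B6:  IN=(all ⊤)  OUT=(all ⊤)
  B7:  IN=(all ⊤)  OUT=(all ⊤)
  B8:  IN=(all ⊤)  OUT={d:0; rest ⊤}

Merge at B4: IN[B4] = OUT[B2] ⊔ OUT[B3] = {a: ⊤, b: ⊤, c: ⊤, d: 5, e: ⊤, f: 3}

Answer: {a: ⊤, b: ⊤, c: ⊤, d: 5, e: ⊤, f: 3}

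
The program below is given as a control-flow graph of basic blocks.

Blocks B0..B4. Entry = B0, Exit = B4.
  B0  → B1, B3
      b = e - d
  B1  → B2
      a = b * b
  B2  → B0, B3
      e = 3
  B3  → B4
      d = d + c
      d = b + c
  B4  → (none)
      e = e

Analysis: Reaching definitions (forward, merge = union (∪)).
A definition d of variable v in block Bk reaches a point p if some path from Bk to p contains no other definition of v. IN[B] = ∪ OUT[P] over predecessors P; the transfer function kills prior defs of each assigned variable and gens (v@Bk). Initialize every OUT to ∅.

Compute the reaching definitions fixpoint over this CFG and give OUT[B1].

Answer: {a@B1, b@B0, e@B2}

Working:
Fixpoint table:
  B0:  IN={a@B1, b@B0, e@B2}  OUT={a@B1, b@B0, e@B2}
  B1:  IN={a@B1, b@B0, e@B2}  OUT={a@B1, b@B0, e@B2}
  B2:  IN={a@B1, b@B0, e@B2}  OUT={a@B1, b@B0, e@B2}
  B3:  IN={a@B1, b@B0, e@B2}  OUT={a@B1, b@B0, d@B3, e@B2}
  B4:  IN={a@B1, b@B0, d@B3, e@B2}  OUT={a@B1, b@B0, d@B3, e@B4}

Merge at B1: IN[B1] = OUT[B0] = {a@B1, b@B0, e@B2}
Applying B1's transfer function to that IN value gives OUT[B1] (row B1 above).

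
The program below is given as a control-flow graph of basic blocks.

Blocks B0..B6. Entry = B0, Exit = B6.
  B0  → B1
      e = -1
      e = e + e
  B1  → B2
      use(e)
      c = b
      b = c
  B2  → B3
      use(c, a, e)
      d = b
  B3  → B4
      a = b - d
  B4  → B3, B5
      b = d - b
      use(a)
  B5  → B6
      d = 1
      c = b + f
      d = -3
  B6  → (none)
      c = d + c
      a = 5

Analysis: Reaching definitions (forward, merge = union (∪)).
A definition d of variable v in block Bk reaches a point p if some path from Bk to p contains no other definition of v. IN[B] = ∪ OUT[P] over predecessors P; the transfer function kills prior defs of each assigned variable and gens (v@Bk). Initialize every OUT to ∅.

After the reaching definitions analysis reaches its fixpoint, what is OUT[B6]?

Answer: {a@B6, b@B4, c@B6, d@B5, e@B0}

Derivation:
Converged values:
  B0:   IN={}   OUT={e@B0}
  B1:   IN={e@B0}   OUT={b@B1, c@B1, e@B0}
  B2:   IN={b@B1, c@B1, e@B0}   OUT={b@B1, c@B1, d@B2, e@B0}
  B3:   IN={a@B3, b@B1, b@B4, c@B1, d@B2, e@B0}   OUT={a@B3, b@B1, b@B4, c@B1, d@B2, e@B0}
  B4:   IN={a@B3, b@B1, b@B4, c@B1, d@B2, e@B0}   OUT={a@B3, b@B4, c@B1, d@B2, e@B0}
  B5:   IN={a@B3, b@B4, c@B1, d@B2, e@B0}   OUT={a@B3, b@B4, c@B5, d@B5, e@B0}
  B6:   IN={a@B3, b@B4, c@B5, d@B5, e@B0}   OUT={a@B6, b@B4, c@B6, d@B5, e@B0}

Merge at B6: IN[B6] = OUT[B5] = {a@B3, b@B4, c@B5, d@B5, e@B0}
Applying B6's transfer function to that IN value gives OUT[B6] (row B6 above).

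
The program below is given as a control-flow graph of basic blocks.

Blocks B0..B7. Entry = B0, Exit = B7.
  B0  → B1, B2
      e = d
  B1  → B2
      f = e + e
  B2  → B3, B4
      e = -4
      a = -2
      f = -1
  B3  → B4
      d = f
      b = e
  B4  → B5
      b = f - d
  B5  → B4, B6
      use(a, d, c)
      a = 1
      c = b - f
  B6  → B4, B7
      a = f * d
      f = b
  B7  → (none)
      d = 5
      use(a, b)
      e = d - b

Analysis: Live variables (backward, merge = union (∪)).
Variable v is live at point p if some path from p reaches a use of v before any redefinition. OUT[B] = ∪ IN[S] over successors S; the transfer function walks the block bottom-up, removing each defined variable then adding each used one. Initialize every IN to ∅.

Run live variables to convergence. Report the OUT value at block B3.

Answer: {a, c, d, f}

Working:
Fixpoint table:
  B0:  IN={c, d}  OUT={c, d, e}
  B1:  IN={c, d, e}  OUT={c, d}
  B2:  IN={c, d}  OUT={a, c, d, e, f}
  B3:  IN={a, c, e, f}  OUT={a, c, d, f}
  B4:  IN={a, c, d, f}  OUT={a, b, c, d, f}
  B5:  IN={a, b, c, d, f}  OUT={a, b, c, d, f}
  B6:  IN={b, c, d, f}  OUT={a, b, c, d, f}
  B7:  IN={a, b}  OUT={}

Merge at B3: OUT[B3] = IN[B4] = {a, c, d, f}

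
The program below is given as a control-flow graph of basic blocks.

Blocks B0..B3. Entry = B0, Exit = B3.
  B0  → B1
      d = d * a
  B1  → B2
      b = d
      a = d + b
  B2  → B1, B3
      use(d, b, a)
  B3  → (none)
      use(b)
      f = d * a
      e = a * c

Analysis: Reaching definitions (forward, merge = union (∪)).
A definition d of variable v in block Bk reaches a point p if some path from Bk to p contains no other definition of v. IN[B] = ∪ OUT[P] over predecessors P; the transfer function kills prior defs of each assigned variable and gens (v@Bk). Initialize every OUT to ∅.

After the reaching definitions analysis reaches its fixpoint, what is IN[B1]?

Answer: {a@B1, b@B1, d@B0}

Working:
Converged values:
  B0: | IN={} | OUT={d@B0}
  B1: | IN={a@B1, b@B1, d@B0} | OUT={a@B1, b@B1, d@B0}
  B2: | IN={a@B1, b@B1, d@B0} | OUT={a@B1, b@B1, d@B0}
  B3: | IN={a@B1, b@B1, d@B0} | OUT={a@B1, b@B1, d@B0, e@B3, f@B3}

Merge at B1: IN[B1] = OUT[B0] ⊔ OUT[B2] = {a@B1, b@B1, d@B0}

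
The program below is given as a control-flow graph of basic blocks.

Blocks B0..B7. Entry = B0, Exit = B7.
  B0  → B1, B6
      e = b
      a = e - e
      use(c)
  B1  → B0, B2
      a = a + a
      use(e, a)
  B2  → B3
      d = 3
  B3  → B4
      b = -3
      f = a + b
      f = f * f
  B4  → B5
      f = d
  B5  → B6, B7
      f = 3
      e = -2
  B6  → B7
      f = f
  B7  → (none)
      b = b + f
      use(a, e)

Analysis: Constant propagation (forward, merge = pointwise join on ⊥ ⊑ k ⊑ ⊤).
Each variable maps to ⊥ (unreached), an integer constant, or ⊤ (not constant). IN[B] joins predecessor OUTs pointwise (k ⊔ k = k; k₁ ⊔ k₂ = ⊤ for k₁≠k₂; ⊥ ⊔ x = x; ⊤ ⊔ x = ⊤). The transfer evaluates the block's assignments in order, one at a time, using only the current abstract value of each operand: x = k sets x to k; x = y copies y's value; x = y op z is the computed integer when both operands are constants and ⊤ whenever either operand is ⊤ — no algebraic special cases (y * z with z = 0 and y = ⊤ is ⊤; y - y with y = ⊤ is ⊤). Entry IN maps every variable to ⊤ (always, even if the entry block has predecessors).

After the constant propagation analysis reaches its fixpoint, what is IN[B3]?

Per-block solution:
  B0:   IN=(all ⊤)   OUT=(all ⊤)
  B1:   IN=(all ⊤)   OUT=(all ⊤)
  B2:   IN=(all ⊤)   OUT={d:3; rest ⊤}
  B3:   IN={d:3; rest ⊤}   OUT={b:-3, d:3; rest ⊤}
  B4:   IN={b:-3, d:3; rest ⊤}   OUT={b:-3, d:3, f:3; rest ⊤}
  B5:   IN={b:-3, d:3, f:3; rest ⊤}   OUT={b:-3, d:3, e:-2, f:3; rest ⊤}
  B6:   IN=(all ⊤)   OUT=(all ⊤)
  B7:   IN=(all ⊤)   OUT=(all ⊤)

Merge at B3: IN[B3] = OUT[B2] = {a: ⊤, b: ⊤, c: ⊤, d: 3, e: ⊤, f: ⊤}

Answer: {a: ⊤, b: ⊤, c: ⊤, d: 3, e: ⊤, f: ⊤}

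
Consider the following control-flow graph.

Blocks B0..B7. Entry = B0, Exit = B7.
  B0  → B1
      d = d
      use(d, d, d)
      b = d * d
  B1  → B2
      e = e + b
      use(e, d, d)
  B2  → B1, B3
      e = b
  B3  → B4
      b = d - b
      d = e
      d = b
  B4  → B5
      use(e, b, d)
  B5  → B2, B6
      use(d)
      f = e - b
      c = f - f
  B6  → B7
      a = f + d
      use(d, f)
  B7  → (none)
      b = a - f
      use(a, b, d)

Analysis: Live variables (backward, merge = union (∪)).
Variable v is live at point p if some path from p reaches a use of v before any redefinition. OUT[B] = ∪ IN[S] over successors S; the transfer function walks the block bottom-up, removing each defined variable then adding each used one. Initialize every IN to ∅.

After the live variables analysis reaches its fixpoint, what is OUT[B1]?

Per-block solution:
  B0:   IN={d, e}   OUT={b, d, e}
  B1:   IN={b, d, e}   OUT={b, d}
  B2:   IN={b, d}   OUT={b, d, e}
  B3:   IN={b, d, e}   OUT={b, d, e}
  B4:   IN={b, d, e}   OUT={b, d, e}
  B5:   IN={b, d, e}   OUT={b, d, f}
  B6:   IN={d, f}   OUT={a, d, f}
  B7:   IN={a, d, f}   OUT={}

Merge at B1: OUT[B1] = IN[B2] = {b, d}

Answer: {b, d}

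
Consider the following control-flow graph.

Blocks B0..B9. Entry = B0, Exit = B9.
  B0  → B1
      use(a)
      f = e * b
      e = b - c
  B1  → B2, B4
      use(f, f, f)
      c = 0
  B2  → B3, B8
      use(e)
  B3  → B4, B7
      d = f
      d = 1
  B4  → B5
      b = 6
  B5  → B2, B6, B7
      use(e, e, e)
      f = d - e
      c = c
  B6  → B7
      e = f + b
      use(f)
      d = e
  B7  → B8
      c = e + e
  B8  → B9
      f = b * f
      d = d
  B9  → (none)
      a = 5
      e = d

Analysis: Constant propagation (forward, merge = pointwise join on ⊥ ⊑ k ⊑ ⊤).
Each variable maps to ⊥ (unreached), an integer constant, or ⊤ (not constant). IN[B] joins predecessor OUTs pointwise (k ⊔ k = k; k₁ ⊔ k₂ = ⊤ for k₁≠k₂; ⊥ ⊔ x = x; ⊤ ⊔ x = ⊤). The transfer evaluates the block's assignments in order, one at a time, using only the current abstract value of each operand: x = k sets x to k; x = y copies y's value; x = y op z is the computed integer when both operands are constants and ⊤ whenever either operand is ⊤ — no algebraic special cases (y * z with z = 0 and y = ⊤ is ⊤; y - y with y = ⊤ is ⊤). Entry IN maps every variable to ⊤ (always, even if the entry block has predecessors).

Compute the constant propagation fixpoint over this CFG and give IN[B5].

Converged values:
  B0: | IN=(all ⊤) | OUT=(all ⊤)
  B1: | IN=(all ⊤) | OUT={c:0; rest ⊤}
  B2: | IN={c:0; rest ⊤} | OUT={c:0; rest ⊤}
  B3: | IN={c:0; rest ⊤} | OUT={c:0, d:1; rest ⊤}
  B4: | IN={c:0; rest ⊤} | OUT={b:6, c:0; rest ⊤}
  B5: | IN={b:6, c:0; rest ⊤} | OUT={b:6, c:0; rest ⊤}
  B6: | IN={b:6, c:0; rest ⊤} | OUT={b:6, c:0; rest ⊤}
  B7: | IN={c:0; rest ⊤} | OUT=(all ⊤)
  B8: | IN=(all ⊤) | OUT=(all ⊤)
  B9: | IN=(all ⊤) | OUT={a:5; rest ⊤}

Merge at B5: IN[B5] = OUT[B4] = {a: ⊤, b: 6, c: 0, d: ⊤, e: ⊤, f: ⊤}

Answer: {a: ⊤, b: 6, c: 0, d: ⊤, e: ⊤, f: ⊤}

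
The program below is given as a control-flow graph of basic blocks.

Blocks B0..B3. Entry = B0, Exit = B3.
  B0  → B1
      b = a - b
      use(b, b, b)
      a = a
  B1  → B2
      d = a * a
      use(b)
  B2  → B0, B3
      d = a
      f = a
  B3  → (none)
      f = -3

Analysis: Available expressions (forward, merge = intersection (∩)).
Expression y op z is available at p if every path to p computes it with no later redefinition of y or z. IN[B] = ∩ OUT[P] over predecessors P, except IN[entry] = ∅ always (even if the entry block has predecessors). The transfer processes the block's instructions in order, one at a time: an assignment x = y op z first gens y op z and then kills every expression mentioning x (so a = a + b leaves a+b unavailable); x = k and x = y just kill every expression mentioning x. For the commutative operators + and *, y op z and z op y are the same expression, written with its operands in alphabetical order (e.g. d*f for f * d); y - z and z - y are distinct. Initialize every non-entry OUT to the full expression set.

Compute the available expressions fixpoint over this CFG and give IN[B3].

Fixpoint table:
  B0:   IN={}   OUT={}
  B1:   IN={}   OUT={a*a}
  B2:   IN={a*a}   OUT={a*a}
  B3:   IN={a*a}   OUT={a*a}

Merge at B3: IN[B3] = OUT[B2] = {a*a}

Answer: {a*a}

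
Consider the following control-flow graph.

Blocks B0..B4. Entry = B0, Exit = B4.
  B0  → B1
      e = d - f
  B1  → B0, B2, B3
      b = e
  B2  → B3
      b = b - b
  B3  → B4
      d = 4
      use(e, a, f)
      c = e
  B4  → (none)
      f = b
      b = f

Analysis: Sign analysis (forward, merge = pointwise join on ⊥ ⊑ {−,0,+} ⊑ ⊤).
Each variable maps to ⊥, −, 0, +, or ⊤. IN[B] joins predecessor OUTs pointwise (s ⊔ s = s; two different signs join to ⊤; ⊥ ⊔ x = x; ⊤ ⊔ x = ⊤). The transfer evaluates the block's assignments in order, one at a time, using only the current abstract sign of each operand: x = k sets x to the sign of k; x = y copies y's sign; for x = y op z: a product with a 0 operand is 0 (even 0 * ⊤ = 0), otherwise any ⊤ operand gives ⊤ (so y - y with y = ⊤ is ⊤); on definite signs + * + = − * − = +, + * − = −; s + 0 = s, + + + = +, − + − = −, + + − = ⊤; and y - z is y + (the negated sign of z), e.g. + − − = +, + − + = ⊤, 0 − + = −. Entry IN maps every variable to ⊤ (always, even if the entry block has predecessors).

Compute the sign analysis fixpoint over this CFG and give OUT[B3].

Answer: {a: ⊤, b: ⊤, c: ⊤, d: +, e: ⊤, f: ⊤}

Derivation:
Converged values:
  B0: | IN=(all ⊤) | OUT=(all ⊤)
  B1: | IN=(all ⊤) | OUT=(all ⊤)
  B2: | IN=(all ⊤) | OUT=(all ⊤)
  B3: | IN=(all ⊤) | OUT={d:+; rest ⊤}
  B4: | IN={d:+; rest ⊤} | OUT={d:+; rest ⊤}

Merge at B3: IN[B3] = OUT[B1] ⊔ OUT[B2] = {a: ⊤, b: ⊤, c: ⊤, d: ⊤, e: ⊤, f: ⊤}
Applying B3's transfer function to that IN value gives OUT[B3] (row B3 above).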